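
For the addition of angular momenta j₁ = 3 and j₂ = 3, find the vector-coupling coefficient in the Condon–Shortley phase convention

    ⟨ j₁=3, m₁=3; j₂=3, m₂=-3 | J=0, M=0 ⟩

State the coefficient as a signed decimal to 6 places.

j₁+j₂−J=6  J+j₁−j₂=0  J−j₁+j₂=0  j₁+j₂+J+1=7
(j₁±m₁, j₂±m₂, J±M) = (6,0,0,6,0,0)
P² = 518400/7
sum k=0..0:
  [0] +1/720 = 1/720
S = 1/720
C² = P²·S² = 1/7 ; C = +0.377964

+0.377964  (= +√(1/7))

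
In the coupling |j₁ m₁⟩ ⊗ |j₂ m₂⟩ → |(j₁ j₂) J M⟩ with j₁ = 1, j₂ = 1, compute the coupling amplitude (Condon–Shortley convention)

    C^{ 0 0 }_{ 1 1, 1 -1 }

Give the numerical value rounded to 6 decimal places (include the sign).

triangle: 2!*0!*0!/3! = 2/6
(j±m)!: 2!*0!*0!*2!*0!*0! = 4
prefactor² = (2J+1)*Δ*N² = 4/3
  k=0: +1/(0!*2!*0!*0!*0!*0!) = 1/2
Σ = 1/2  ⇒  CG² = 4/3*1/2² = 1/3
CG = +√(1/3) = +0.577350

+0.577350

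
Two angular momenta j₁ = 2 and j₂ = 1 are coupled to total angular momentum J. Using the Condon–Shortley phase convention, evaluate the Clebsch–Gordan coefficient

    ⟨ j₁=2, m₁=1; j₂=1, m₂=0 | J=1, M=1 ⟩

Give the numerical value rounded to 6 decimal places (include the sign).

j₁+j₂−J=2  J+j₁−j₂=2  J−j₁+j₂=0  j₁+j₂+J+1=5
(j₁±m₁, j₂±m₂, J±M) = (3,1,1,1,2,0)
P² = 6/5
sum k=1..1:
  [1] −1/2 = -1/2
S = -1/2
C² = P²·S² = 3/10 ; C = -0.547723

−√(3/10) = -0.547723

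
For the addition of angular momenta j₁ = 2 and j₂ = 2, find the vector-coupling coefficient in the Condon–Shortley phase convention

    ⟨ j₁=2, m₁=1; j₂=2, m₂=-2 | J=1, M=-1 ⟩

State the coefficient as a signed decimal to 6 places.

+√(1/5) = +0.447214

triangle: 3!·1!·1!/6! = 6/720
(j±m)!: 3!·1!·0!·4!·0!·2! = 288
prefactor² = (2J+1)·Δ·N² = 36/5
  k=0: +1/(0!·3!·1!·0!·0!·1!) = 1/6
Σ = 1/6  ⇒  CG² = 36/5·1/6² = 1/5
CG = +√(1/5) = +0.447214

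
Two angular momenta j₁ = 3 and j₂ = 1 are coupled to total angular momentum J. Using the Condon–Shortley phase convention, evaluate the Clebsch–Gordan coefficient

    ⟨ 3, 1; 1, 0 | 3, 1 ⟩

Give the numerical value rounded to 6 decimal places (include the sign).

+0.288675

triangle: 1!×5!×1!/8! = 120/40320
(j±m)!: 4!×2!×1!×1!×4!×2! = 2304
prefactor² = (2J+1)×Δ×N² = 48
  k=0: +1/(0!×1!×2!×1!×3!×0!) = 1/12
  k=1: −1/(1!×0!×1!×0!×4!×1!) = -1/24
Σ = 1/24  ⇒  CG² = 48×1/24² = 1/12
CG = +√(1/12) = +0.288675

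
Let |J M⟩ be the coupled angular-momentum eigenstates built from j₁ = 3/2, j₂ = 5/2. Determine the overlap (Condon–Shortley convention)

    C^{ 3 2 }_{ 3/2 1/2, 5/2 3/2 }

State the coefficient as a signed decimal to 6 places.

j₁+j₂−J=1  J+j₁−j₂=2  J−j₁+j₂=4  j₁+j₂+J+1=8
(j₁±m₁, j₂±m₂, J±M) = (2,1,4,1,5,1)
P² = 48
sum k=0..1:
  [0] +1/24 = 1/24
  [1] −1/12 = -1/12
S = -1/24
C² = P²·S² = 1/12 ; C = -0.288675

-0.288675  (= −√(1/12))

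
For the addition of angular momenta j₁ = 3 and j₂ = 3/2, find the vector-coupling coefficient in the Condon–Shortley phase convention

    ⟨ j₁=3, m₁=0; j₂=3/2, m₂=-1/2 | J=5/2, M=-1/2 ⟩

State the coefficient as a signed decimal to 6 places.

j₁+j₂−J=2  J+j₁−j₂=4  J−j₁+j₂=1  j₁+j₂+J+1=8
(j₁±m₁, j₂±m₂, J±M) = (3,3,1,2,2,3)
P² = 216/35
sum k=0..1:
  [0] +1/12 = 1/12
  [1] −1/4 = -1/4
S = -1/6
C² = P²·S² = 6/35 ; C = -0.414039

−√(6/35) = -0.414039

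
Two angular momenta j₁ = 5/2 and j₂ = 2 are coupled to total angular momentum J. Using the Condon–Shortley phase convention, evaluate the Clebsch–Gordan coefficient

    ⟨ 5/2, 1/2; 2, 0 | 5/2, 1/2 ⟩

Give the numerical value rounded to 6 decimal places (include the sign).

j₁+j₂−J=2  J+j₁−j₂=3  J−j₁+j₂=2  j₁+j₂+J+1=8
(j₁±m₁, j₂±m₂, J±M) = (3,2,2,2,3,2)
P² = 72/35
sum k=0..2:
  [0] +1/8 = 1/8
  [1] −1/2 = -1/2
  [2] +1/24 = 1/24
S = -1/3
C² = P²·S² = 8/35 ; C = -0.478091

−√(8/35) ≈ -0.478091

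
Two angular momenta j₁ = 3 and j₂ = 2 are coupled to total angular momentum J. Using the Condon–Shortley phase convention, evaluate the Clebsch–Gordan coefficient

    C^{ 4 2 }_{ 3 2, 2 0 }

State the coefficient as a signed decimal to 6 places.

j₁+j₂−J=1  J+j₁−j₂=5  J−j₁+j₂=3  j₁+j₂+J+1=10
(j₁±m₁, j₂±m₂, J±M) = (5,1,2,2,6,2)
P² = 8640/7
sum k=0..1:
  [0] +1/48 = 1/48
  [1] −1/240 = -1/240
S = 1/60
C² = P²·S² = 12/35 ; C = +0.585540

+0.585540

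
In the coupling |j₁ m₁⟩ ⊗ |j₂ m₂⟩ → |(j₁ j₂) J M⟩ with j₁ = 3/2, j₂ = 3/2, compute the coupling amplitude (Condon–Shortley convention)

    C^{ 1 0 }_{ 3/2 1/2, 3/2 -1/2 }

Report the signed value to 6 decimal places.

−√(1/20) ≈ -0.223607

triangle: 2!*1!*1!/5! = 2/120
(j±m)!: 2!*1!*1!*2!*1!*1! = 4
prefactor² = (2J+1)*Δ*N² = 1/5
  k=0: +1/(0!*2!*1!*1!*0!*0!) = 1/2
  k=1: −1/(1!*1!*0!*0!*1!*1!) = -1
Σ = -1/2  ⇒  CG² = 1/5*(-1/2)² = 1/20
CG = −√(1/20) = -0.223607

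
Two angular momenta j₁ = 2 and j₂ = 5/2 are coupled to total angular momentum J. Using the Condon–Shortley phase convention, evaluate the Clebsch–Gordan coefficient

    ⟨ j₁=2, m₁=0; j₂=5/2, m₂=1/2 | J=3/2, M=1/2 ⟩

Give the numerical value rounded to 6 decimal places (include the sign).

+√(2/35) = +0.239046

√[4·3!1!2!/7! · 2!2!3!2!2!1!] = √(32/35)
  +(−1)^1/∏(1,2,1,2,0,0)! = -1/4  (running -1/4)
  +(−1)^2/∏(2,1,0,1,1,1)! = 1/2  (running 1/4)
⟨..|..⟩ = √(32/35)·(1/4) = +0.239046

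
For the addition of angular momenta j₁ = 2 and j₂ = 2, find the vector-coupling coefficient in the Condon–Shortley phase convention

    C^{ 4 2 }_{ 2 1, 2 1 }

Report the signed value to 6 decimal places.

+√(4/7) = +0.755929

j₁+j₂−J=0  J+j₁−j₂=4  J−j₁+j₂=4  j₁+j₂+J+1=9
(j₁±m₁, j₂±m₂, J±M) = (3,1,3,1,6,2)
P² = 5184/7
sum k=0..0:
  [0] +1/36 = 1/36
S = 1/36
C² = P²·S² = 4/7 ; C = +0.755929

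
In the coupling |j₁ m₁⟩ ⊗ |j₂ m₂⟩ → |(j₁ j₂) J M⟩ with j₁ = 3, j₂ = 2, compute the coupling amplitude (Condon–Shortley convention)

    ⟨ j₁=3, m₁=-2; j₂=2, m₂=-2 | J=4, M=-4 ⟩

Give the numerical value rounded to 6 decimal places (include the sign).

+0.632456

√[9·1!5!3!/10! · 1!5!0!4!0!8!] = √(207360)
  +(−1)^0/∏(0,1,5,0,0,3)! = 1/720  (running 1/720)
⟨..|..⟩ = √(207360)·(1/720) = +0.632456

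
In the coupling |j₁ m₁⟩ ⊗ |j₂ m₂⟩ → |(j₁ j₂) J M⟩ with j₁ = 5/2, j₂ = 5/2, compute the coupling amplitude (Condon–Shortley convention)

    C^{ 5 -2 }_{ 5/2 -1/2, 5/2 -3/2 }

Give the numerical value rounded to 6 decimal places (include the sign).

+0.645497  (= +√(5/12))

triangle: 0!*5!*5!/11! = 14400/39916800
(j±m)!: 2!*3!*1!*4!*3!*7! = 8709120
prefactor² = (2J+1)*Δ*N² = 34560
  k=0: +1/(0!*0!*3!*1!*2!*4!) = 1/288
Σ = 1/288  ⇒  CG² = 34560*1/288² = 5/12
CG = +√(5/12) = +0.645497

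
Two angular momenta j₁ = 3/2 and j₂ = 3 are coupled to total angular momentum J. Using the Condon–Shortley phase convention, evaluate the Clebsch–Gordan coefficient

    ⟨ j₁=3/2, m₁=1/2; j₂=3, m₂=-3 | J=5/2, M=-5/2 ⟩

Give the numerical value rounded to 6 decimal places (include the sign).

+√(15/28) = +0.731925

√[6·2!1!4!/8! · 2!1!0!6!0!5!] = √(8640/7)
  +(−1)^0/∏(0,2,1,0,0,4)! = 1/48  (running 1/48)
⟨..|..⟩ = √(8640/7)·(1/48) = +0.731925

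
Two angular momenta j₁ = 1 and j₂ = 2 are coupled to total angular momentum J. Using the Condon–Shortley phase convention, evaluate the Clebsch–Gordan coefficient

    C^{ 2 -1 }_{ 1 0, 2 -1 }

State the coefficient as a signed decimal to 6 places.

+0.408248

triangle: 1!·1!·3!/6! = 6/720
(j±m)!: 1!·1!·1!·3!·1!·3! = 36
prefactor² = (2J+1)·Δ·N² = 3/2
  k=0: +1/(0!·1!·1!·1!·0!·2!) = 1/2
  k=1: −1/(1!·0!·0!·0!·1!·3!) = -1/6
Σ = 1/3  ⇒  CG² = 3/2·1/3² = 1/6
CG = +√(1/6) = +0.408248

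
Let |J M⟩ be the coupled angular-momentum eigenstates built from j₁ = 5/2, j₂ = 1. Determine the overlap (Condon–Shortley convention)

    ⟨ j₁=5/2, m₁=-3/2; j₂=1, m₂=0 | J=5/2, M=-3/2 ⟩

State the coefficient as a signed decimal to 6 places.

−√(9/35) = -0.507093

triangle: 1!*4!*1!/7! = 24/5040
(j±m)!: 1!*4!*1!*1!*1!*4! = 576
prefactor² = (2J+1)*Δ*N² = 576/35
  k=0: +1/(0!*1!*4!*1!*0!*0!) = 1/24
  k=1: −1/(1!*0!*3!*0!*1!*1!) = -1/6
Σ = -1/8  ⇒  CG² = 576/35*(-1/8)² = 9/35
CG = −√(9/35) = -0.507093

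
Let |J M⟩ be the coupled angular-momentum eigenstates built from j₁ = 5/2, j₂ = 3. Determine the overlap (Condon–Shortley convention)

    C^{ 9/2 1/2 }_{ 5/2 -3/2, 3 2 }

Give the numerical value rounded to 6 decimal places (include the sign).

−√(361/1386) ≈ -0.510355

triangle: 1!×4!×5!/11! = 2880/39916800
(j±m)!: 1!×4!×5!×1!×5!×4! = 8294400
prefactor² = (2J+1)×Δ×N² = 460800/77
  k=0: +1/(0!×1!×4!×5!×0!×0!) = 1/2880
  k=1: −1/(1!×0!×3!×4!×1!×1!) = -1/144
Σ = -19/2880  ⇒  CG² = 460800/77×(-19/2880)² = 361/1386
CG = −√(361/1386) = -0.510355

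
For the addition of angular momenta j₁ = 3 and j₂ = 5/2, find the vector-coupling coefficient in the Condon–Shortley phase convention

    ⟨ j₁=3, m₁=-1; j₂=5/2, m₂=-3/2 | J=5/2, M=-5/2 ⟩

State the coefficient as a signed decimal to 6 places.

−√(2/7) ≈ -0.534522

triangle: 3!·3!·2!/9! = 72/362880
(j±m)!: 2!·4!·1!·4!·0!·5! = 138240
prefactor² = (2J+1)·Δ·N² = 1152/7
  k=1: −1/(1!·2!·3!·0!·0!·2!) = -1/24
Σ = -1/24  ⇒  CG² = 1152/7·(-1/24)² = 2/7
CG = −√(2/7) = -0.534522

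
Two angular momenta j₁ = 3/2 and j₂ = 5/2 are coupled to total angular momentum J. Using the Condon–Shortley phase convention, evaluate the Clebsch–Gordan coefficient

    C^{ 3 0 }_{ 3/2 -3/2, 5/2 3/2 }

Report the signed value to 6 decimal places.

−√(3/10) ≈ -0.547723

j₁+j₂−J=1  J+j₁−j₂=2  J−j₁+j₂=4  j₁+j₂+J+1=8
(j₁±m₁, j₂±m₂, J±M) = (0,3,4,1,3,3)
P² = 216/5
sum k=1..1:
  [1] −1/12 = -1/12
S = -1/12
C² = P²·S² = 3/10 ; C = -0.547723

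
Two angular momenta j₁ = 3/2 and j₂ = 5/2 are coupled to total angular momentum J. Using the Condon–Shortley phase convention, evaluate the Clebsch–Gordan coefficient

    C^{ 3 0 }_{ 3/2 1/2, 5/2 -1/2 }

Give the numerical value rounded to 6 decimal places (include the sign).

j₁+j₂−J=1  J+j₁−j₂=2  J−j₁+j₂=4  j₁+j₂+J+1=8
(j₁±m₁, j₂±m₂, J±M) = (2,1,2,3,3,3)
P² = 36/5
sum k=0..1:
  [0] +1/4 = 1/4
  [1] −1/12 = -1/12
S = 1/6
C² = P²·S² = 1/5 ; C = +0.447214

+0.447214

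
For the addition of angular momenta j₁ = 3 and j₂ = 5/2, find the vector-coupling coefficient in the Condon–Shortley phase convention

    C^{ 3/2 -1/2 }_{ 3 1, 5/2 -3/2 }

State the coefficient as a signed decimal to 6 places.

√[4·4!2!1!/8! · 4!2!1!4!1!2!] = √(384/35)
  +(−1)^0/∏(0,4,2,1,0,0)! = 1/48  (running 1/48)
  +(−1)^1/∏(1,3,1,0,1,1)! = -1/6  (running -7/48)
⟨..|..⟩ = √(384/35)·(-7/48) = -0.483046

-0.483046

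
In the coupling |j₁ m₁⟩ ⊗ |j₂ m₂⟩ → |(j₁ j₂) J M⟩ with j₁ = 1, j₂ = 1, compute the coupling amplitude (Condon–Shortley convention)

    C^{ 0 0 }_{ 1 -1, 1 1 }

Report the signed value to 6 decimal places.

+0.577350

√[1·2!0!0!/3! · 0!2!2!0!0!0!] = √(4/3)
  +(−1)^2/∏(2,0,0,0,0,0)! = 1/2  (running 1/2)
⟨..|..⟩ = √(4/3)·(1/2) = +0.577350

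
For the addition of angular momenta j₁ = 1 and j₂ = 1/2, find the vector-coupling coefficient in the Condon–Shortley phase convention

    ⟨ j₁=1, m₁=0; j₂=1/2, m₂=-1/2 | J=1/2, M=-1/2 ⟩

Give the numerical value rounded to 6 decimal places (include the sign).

+√(1/3) ≈ +0.577350

√[2·1!1!0!/3! · 1!1!0!1!0!1!] = √(1/3)
  +(−1)^0/∏(0,1,1,0,0,0)! = 1  (running 1)
⟨..|..⟩ = √(1/3)·(1) = +0.577350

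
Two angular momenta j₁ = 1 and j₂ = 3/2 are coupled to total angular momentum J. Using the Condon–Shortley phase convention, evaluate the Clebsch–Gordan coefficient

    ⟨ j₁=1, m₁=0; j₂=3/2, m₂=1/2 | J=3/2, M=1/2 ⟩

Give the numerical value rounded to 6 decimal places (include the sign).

-0.258199  (= −√(1/15))

triangle: 1!×1!×2!/5! = 2/120
(j±m)!: 1!×1!×2!×1!×2!×1! = 4
prefactor² = (2J+1)×Δ×N² = 4/15
  k=0: +1/(0!×1!×1!×2!×0!×0!) = 1/2
  k=1: −1/(1!×0!×0!×1!×1!×1!) = -1
Σ = -1/2  ⇒  CG² = 4/15×(-1/2)² = 1/15
CG = −√(1/15) = -0.258199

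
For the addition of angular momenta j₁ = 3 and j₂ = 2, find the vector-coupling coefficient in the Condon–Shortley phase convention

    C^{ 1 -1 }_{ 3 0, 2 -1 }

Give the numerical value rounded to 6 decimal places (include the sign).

−√(3/35) = -0.292770

j₁+j₂−J=4  J+j₁−j₂=2  J−j₁+j₂=0  j₁+j₂+J+1=7
(j₁±m₁, j₂±m₂, J±M) = (3,3,1,3,0,2)
P² = 432/35
sum k=1..1:
  [1] −1/12 = -1/12
S = -1/12
C² = P²·S² = 3/35 ; C = -0.292770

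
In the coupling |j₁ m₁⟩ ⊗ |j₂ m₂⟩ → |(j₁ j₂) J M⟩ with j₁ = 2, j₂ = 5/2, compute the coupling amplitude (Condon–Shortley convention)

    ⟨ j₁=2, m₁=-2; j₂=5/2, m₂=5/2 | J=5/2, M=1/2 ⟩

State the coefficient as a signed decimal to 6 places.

triangle: 2!×2!×3!/8! = 24/40320
(j±m)!: 0!×4!×5!×0!×3!×2! = 34560
prefactor² = (2J+1)×Δ×N² = 864/7
  k=2: +1/(2!×0!×2!×3!×0!×0!) = 1/24
Σ = 1/24  ⇒  CG² = 864/7×1/24² = 3/14
CG = +√(3/14) = +0.462910

+√(3/14) = +0.462910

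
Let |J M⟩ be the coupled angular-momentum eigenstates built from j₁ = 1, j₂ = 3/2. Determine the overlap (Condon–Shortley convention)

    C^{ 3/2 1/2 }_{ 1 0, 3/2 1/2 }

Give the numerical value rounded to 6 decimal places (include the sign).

j₁+j₂−J=1  J+j₁−j₂=1  J−j₁+j₂=2  j₁+j₂+J+1=5
(j₁±m₁, j₂±m₂, J±M) = (1,1,2,1,2,1)
P² = 4/15
sum k=0..1:
  [0] +1/2 = 1/2
  [1] −1/1 = -1
S = -1/2
C² = P²·S² = 1/15 ; C = -0.258199

-0.258199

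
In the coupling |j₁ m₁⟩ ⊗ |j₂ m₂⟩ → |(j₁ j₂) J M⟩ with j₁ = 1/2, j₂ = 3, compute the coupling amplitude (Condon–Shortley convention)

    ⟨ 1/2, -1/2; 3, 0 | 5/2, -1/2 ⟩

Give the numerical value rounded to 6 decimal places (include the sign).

triangle: 1!*0!*5!/7! = 120/5040
(j±m)!: 0!*1!*3!*3!*2!*3! = 432
prefactor² = (2J+1)*Δ*N² = 432/7
  k=1: −1/(1!*0!*0!*2!*0!*3!) = -1/12
Σ = -1/12  ⇒  CG² = 432/7*(-1/12)² = 3/7
CG = −√(3/7) = -0.654654

-0.654654  (= −√(3/7))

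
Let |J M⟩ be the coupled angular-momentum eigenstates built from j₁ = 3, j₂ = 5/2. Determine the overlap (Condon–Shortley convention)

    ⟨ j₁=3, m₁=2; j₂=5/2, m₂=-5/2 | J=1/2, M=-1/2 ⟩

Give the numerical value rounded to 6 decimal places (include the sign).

+√(1/21) = +0.218218

√[2·5!1!0!/7! · 5!1!0!5!0!1!] = √(4800/7)
  +(−1)^0/∏(0,5,1,0,0,0)! = 1/120  (running 1/120)
⟨..|..⟩ = √(4800/7)·(1/120) = +0.218218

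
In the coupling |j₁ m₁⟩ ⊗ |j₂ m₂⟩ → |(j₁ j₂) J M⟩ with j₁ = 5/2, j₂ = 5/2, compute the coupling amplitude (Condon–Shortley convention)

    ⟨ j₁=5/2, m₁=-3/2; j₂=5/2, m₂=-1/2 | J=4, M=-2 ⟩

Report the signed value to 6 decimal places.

-0.422577  (= −√(5/28))

√[9·1!4!4!/10! · 1!4!2!3!2!6!] = √(20736/35)
  +(−1)^0/∏(0,1,4,2,0,2)! = 1/96  (running 1/96)
  +(−1)^1/∏(1,0,3,1,1,3)! = -1/36  (running -5/288)
⟨..|..⟩ = √(20736/35)·(-5/288) = -0.422577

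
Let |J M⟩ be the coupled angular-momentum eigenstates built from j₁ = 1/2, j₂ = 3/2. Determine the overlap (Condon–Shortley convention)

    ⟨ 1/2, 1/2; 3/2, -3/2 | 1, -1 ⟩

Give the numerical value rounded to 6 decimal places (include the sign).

+√(3/4) = +0.866025

triangle: 1!·0!·2!/4! = 2/24
(j±m)!: 1!·0!·0!·3!·0!·2! = 12
prefactor² = (2J+1)·Δ·N² = 3
  k=0: +1/(0!·1!·0!·0!·0!·2!) = 1/2
Σ = 1/2  ⇒  CG² = 3·1/2² = 3/4
CG = +√(3/4) = +0.866025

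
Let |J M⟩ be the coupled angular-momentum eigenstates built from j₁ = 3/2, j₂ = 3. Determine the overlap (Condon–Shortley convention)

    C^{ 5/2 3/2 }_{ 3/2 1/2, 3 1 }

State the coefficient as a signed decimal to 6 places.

√[6·2!1!4!/8! · 2!1!4!2!4!1!] = √(576/35)
  +(−1)^0/∏(0,2,1,4,0,0)! = 1/48  (running 1/48)
  +(−1)^1/∏(1,1,0,3,1,1)! = -1/6  (running -7/48)
⟨..|..⟩ = √(576/35)·(-7/48) = -0.591608

-0.591608  (= −√(7/20))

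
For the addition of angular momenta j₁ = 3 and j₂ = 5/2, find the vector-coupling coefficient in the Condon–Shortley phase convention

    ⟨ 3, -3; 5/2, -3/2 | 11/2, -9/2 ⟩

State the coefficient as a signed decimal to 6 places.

triangle: 0!*6!*5!/12! = 86400/479001600
(j±m)!: 0!*6!*1!*4!*1!*10! = 62705664000
prefactor² = (2J+1)*Δ*N² = 1492992000/11
  k=0: +1/(0!*0!*6!*1!*0!*4!) = 1/17280
Σ = 1/17280  ⇒  CG² = 1492992000/11*1/17280² = 5/11
CG = +√(5/11) = +0.674200

+0.674200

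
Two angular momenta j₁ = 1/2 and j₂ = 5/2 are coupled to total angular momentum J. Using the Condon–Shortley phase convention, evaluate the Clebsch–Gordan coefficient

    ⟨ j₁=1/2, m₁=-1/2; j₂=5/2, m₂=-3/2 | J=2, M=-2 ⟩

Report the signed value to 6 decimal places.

√[5·1!0!4!/6! · 0!1!1!4!0!4!] = √(96)
  +(−1)^1/∏(1,0,0,0,0,4)! = -1/24  (running -1/24)
⟨..|..⟩ = √(96)·(-1/24) = -0.408248

−√(1/6) ≈ -0.408248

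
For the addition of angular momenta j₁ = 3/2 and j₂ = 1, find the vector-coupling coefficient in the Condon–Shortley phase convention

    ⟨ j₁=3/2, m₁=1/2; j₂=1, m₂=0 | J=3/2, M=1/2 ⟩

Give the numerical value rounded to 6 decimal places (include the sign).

triangle: 1!*2!*1!/5! = 2/120
(j±m)!: 2!*1!*1!*1!*2!*1! = 4
prefactor² = (2J+1)*Δ*N² = 4/15
  k=0: +1/(0!*1!*1!*1!*1!*0!) = 1
  k=1: −1/(1!*0!*0!*0!*2!*1!) = -1/2
Σ = 1/2  ⇒  CG² = 4/15*1/2² = 1/15
CG = +√(1/15) = +0.258199

+0.258199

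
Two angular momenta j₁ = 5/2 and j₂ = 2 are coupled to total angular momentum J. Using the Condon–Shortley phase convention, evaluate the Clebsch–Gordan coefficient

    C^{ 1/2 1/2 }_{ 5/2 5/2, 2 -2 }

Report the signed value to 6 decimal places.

+√(1/3) ≈ +0.577350

triangle: 4!*1!*0!/6! = 24/720
(j±m)!: 5!*0!*0!*4!*1!*0! = 2880
prefactor² = (2J+1)*Δ*N² = 192
  k=0: +1/(0!*4!*0!*0!*1!*0!) = 1/24
Σ = 1/24  ⇒  CG² = 192*1/24² = 1/3
CG = +√(1/3) = +0.577350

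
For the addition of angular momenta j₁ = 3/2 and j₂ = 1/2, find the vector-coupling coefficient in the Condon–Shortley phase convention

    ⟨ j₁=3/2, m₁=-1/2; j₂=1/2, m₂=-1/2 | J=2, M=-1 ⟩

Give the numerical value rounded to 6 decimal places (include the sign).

j₁+j₂−J=0  J+j₁−j₂=3  J−j₁+j₂=1  j₁+j₂+J+1=5
(j₁±m₁, j₂±m₂, J±M) = (1,2,0,1,1,3)
P² = 3
sum k=0..0:
  [0] +1/2 = 1/2
S = 1/2
C² = P²·S² = 3/4 ; C = +0.866025

+√(3/4) ≈ +0.866025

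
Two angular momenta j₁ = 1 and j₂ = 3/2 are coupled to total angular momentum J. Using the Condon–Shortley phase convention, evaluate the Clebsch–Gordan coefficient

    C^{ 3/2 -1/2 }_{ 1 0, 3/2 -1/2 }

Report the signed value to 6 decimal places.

triangle: 1!×1!×2!/5! = 2/120
(j±m)!: 1!×1!×1!×2!×1!×2! = 4
prefactor² = (2J+1)×Δ×N² = 4/15
  k=0: +1/(0!×1!×1!×1!×0!×1!) = 1
  k=1: −1/(1!×0!×0!×0!×1!×2!) = -1/2
Σ = 1/2  ⇒  CG² = 4/15×1/2² = 1/15
CG = +√(1/15) = +0.258199

+0.258199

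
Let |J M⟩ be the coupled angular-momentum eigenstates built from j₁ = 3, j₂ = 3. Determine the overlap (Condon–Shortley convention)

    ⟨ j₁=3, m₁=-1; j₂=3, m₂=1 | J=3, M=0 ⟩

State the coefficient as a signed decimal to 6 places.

√[7·3!3!3!/10! · 2!4!4!2!3!3!] = √(864/25)
  +(−1)^1/∏(1,2,3,3,0,0)! = -1/72  (running -1/72)
  +(−1)^2/∏(2,1,2,2,1,1)! = 1/8  (running 1/9)
  +(−1)^3/∏(3,0,1,1,2,2)! = -1/24  (running 5/72)
⟨..|..⟩ = √(864/25)·(5/72) = +0.408248

+0.408248  (= +√(1/6))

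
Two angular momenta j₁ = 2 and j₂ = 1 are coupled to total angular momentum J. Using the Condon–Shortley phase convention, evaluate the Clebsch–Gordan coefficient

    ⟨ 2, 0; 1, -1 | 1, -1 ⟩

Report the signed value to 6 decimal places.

√[3·2!2!0!/5! · 2!2!0!2!0!2!] = √(8/5)
  +(−1)^0/∏(0,2,2,0,0,0)! = 1/4  (running 1/4)
⟨..|..⟩ = √(8/5)·(1/4) = +0.316228

+0.316228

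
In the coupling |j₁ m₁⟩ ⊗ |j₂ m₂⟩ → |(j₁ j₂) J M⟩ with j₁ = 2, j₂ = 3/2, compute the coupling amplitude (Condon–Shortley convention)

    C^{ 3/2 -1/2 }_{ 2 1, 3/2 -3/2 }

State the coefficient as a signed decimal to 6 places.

+√(2/5) ≈ +0.632456

triangle: 2!·2!·1!/6! = 4/720
(j±m)!: 3!·1!·0!·3!·1!·2! = 72
prefactor² = (2J+1)·Δ·N² = 8/5
  k=0: +1/(0!·2!·1!·0!·1!·1!) = 1/2
Σ = 1/2  ⇒  CG² = 8/5·1/2² = 2/5
CG = +√(2/5) = +0.632456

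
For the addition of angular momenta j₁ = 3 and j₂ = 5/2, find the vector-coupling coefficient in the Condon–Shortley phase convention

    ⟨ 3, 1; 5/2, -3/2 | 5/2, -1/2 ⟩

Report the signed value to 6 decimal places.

-0.169031

j₁+j₂−J=3  J+j₁−j₂=3  J−j₁+j₂=2  j₁+j₂+J+1=9
(j₁±m₁, j₂±m₂, J±M) = (4,2,1,4,2,3)
P² = 576/35
sum k=0..1:
  [0] +1/12 = 1/12
  [1] −1/8 = -1/8
S = -1/24
C² = P²·S² = 1/35 ; C = -0.169031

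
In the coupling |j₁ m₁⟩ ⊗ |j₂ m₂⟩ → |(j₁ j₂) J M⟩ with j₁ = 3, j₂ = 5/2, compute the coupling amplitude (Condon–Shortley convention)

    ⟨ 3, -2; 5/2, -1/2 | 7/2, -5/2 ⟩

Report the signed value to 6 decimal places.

j₁+j₂−J=2  J+j₁−j₂=4  J−j₁+j₂=3  j₁+j₂+J+1=10
(j₁±m₁, j₂±m₂, J±M) = (1,5,2,3,1,6)
P² = 4608/7
sum k=1..2:
  [1] −1/48 = -1/48
  [2] +1/72 = 1/72
S = -1/144
C² = P²·S² = 2/63 ; C = -0.178174

−√(2/63) ≈ -0.178174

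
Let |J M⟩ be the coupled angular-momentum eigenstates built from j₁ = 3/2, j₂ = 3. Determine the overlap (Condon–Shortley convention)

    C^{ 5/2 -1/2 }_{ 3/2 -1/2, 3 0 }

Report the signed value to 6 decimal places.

−√(6/35) = -0.414039

√[6·2!1!4!/8! · 1!2!3!3!2!3!] = √(216/35)
  +(−1)^1/∏(1,1,1,2,0,2)! = -1/4  (running -1/4)
  +(−1)^2/∏(2,0,0,1,1,3)! = 1/12  (running -1/6)
⟨..|..⟩ = √(216/35)·(-1/6) = -0.414039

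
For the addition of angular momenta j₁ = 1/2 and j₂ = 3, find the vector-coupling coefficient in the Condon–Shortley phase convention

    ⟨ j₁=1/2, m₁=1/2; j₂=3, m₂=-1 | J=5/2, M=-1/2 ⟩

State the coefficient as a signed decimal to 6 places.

+0.755929

triangle: 1!×0!×5!/7! = 120/5040
(j±m)!: 1!×0!×2!×4!×2!×3! = 576
prefactor² = (2J+1)×Δ×N² = 576/7
  k=0: +1/(0!×1!×0!×2!×0!×3!) = 1/12
Σ = 1/12  ⇒  CG² = 576/7×1/12² = 4/7
CG = +√(4/7) = +0.755929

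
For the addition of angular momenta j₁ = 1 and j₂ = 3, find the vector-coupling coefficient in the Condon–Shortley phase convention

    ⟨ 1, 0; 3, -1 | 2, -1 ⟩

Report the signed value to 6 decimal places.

triangle: 2!*0!*4!/7! = 48/5040
(j±m)!: 1!*1!*2!*4!*1!*3! = 288
prefactor² = (2J+1)*Δ*N² = 96/7
  k=1: −1/(1!*1!*0!*1!*0!*3!) = -1/6
Σ = -1/6  ⇒  CG² = 96/7*(-1/6)² = 8/21
CG = −√(8/21) = -0.617213

−√(8/21) ≈ -0.617213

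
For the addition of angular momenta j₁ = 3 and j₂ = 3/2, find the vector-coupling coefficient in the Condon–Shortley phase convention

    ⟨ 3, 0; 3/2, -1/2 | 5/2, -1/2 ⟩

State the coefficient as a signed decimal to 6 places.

√[6·2!4!1!/8! · 3!3!1!2!2!3!] = √(216/35)
  +(−1)^0/∏(0,2,3,1,1,0)! = 1/12  (running 1/12)
  +(−1)^1/∏(1,1,2,0,2,1)! = -1/4  (running -1/6)
⟨..|..⟩ = √(216/35)·(-1/6) = -0.414039

-0.414039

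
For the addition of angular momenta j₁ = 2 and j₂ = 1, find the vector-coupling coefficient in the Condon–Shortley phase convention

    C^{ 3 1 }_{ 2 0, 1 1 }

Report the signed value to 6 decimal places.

+0.632456

√[7·0!4!2!/7! · 2!2!2!0!4!2!] = √(128/5)
  +(−1)^0/∏(0,0,2,2,2,0)! = 1/8  (running 1/8)
⟨..|..⟩ = √(128/5)·(1/8) = +0.632456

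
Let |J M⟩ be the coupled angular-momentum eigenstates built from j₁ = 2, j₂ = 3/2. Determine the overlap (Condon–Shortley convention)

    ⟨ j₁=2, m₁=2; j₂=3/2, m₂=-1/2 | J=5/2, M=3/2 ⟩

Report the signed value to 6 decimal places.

j₁+j₂−J=1  J+j₁−j₂=3  J−j₁+j₂=2  j₁+j₂+J+1=7
(j₁±m₁, j₂±m₂, J±M) = (4,0,1,2,4,1)
P² = 576/35
sum k=0..0:
  [0] +1/6 = 1/6
S = 1/6
C² = P²·S² = 16/35 ; C = +0.676123

+√(16/35) = +0.676123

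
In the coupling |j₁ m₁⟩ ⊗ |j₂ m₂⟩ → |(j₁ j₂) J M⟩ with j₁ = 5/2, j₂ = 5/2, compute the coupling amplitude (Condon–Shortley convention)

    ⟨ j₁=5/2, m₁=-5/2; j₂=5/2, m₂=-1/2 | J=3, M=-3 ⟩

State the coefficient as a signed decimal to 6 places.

+√(5/18) ≈ +0.527046

triangle: 2!×3!×3!/9! = 72/362880
(j±m)!: 0!×5!×2!×3!×0!×6! = 1036800
prefactor² = (2J+1)×Δ×N² = 1440
  k=2: +1/(2!×0!×3!×0!×0!×3!) = 1/72
Σ = 1/72  ⇒  CG² = 1440×1/72² = 5/18
CG = +√(5/18) = +0.527046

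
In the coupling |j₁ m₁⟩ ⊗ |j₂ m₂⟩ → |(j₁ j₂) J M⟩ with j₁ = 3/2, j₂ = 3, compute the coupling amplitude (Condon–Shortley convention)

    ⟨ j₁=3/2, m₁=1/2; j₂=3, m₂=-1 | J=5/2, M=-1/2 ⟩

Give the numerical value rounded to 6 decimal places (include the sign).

-0.119523  (= −√(1/70))

j₁+j₂−J=2  J+j₁−j₂=1  J−j₁+j₂=4  j₁+j₂+J+1=8
(j₁±m₁, j₂±m₂, J±M) = (2,1,2,4,2,3)
P² = 288/35
sum k=0..1:
  [0] +1/8 = 1/8
  [1] −1/6 = -1/6
S = -1/24
C² = P²·S² = 1/70 ; C = -0.119523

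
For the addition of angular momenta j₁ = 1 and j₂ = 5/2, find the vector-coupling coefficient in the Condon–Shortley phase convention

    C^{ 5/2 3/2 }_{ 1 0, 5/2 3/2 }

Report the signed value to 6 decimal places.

√[6·1!1!4!/7! · 1!1!4!1!4!1!] = √(576/35)
  +(−1)^0/∏(0,1,1,4,0,0)! = 1/24  (running 1/24)
  +(−1)^1/∏(1,0,0,3,1,1)! = -1/6  (running -1/8)
⟨..|..⟩ = √(576/35)·(-1/8) = -0.507093

-0.507093  (= −√(9/35))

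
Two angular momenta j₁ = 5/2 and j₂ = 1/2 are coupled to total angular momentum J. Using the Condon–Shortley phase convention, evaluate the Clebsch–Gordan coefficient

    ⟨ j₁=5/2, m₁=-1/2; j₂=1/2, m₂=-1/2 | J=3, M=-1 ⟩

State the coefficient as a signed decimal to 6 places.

+√(2/3) = +0.816497

triangle: 0!*5!*1!/7! = 120/5040
(j±m)!: 2!*3!*0!*1!*2!*4! = 576
prefactor² = (2J+1)*Δ*N² = 96
  k=0: +1/(0!*0!*3!*0!*2!*1!) = 1/12
Σ = 1/12  ⇒  CG² = 96*1/12² = 2/3
CG = +√(2/3) = +0.816497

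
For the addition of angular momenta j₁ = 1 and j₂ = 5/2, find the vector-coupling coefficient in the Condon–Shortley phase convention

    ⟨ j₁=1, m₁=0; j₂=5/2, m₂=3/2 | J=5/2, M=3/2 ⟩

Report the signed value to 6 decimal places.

√[6·1!1!4!/7! · 1!1!4!1!4!1!] = √(576/35)
  +(−1)^0/∏(0,1,1,4,0,0)! = 1/24  (running 1/24)
  +(−1)^1/∏(1,0,0,3,1,1)! = -1/6  (running -1/8)
⟨..|..⟩ = √(576/35)·(-1/8) = -0.507093

-0.507093  (= −√(9/35))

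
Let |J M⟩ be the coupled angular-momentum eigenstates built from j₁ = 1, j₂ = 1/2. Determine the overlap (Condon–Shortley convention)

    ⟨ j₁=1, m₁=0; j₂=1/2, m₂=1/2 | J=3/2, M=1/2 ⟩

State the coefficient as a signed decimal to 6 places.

+√(2/3) = +0.816497

triangle: 0!×2!×1!/4! = 2/24
(j±m)!: 1!×1!×1!×0!×2!×1! = 2
prefactor² = (2J+1)×Δ×N² = 2/3
  k=0: +1/(0!×0!×1!×1!×1!×0!) = 1
Σ = 1  ⇒  CG² = 2/3×1² = 2/3
CG = +√(2/3) = +0.816497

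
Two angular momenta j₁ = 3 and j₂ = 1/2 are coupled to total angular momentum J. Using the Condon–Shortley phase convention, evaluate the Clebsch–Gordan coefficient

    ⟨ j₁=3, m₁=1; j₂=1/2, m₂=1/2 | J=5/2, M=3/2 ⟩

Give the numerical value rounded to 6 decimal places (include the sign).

−√(2/7) = -0.534522

j₁+j₂−J=1  J+j₁−j₂=5  J−j₁+j₂=0  j₁+j₂+J+1=7
(j₁±m₁, j₂±m₂, J±M) = (4,2,1,0,4,1)
P² = 1152/7
sum k=1..1:
  [1] −1/24 = -1/24
S = -1/24
C² = P²·S² = 2/7 ; C = -0.534522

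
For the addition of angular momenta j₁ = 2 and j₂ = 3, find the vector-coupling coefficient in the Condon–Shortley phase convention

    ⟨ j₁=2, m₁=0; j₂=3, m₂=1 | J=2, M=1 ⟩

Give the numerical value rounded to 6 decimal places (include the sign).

+√(1/7) = +0.377964

√[5·3!1!3!/8! · 2!2!4!2!3!1!] = √(36/7)
  +(−1)^1/∏(1,2,1,3,0,0)! = -1/12  (running -1/12)
  +(−1)^2/∏(2,1,0,2,1,1)! = 1/4  (running 1/6)
⟨..|..⟩ = √(36/7)·(1/6) = +0.377964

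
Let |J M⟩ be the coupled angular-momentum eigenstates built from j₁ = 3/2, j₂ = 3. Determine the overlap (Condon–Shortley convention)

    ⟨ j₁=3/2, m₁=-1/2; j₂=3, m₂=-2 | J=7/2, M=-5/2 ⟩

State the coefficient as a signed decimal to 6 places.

j₁+j₂−J=1  J+j₁−j₂=2  J−j₁+j₂=5  j₁+j₂+J+1=9
(j₁±m₁, j₂±m₂, J±M) = (1,2,1,5,1,6)
P² = 6400/7
sum k=0..1:
  [0] +1/48 = 1/48
  [1] −1/120 = -1/120
S = 1/80
C² = P²·S² = 1/7 ; C = +0.377964

+√(1/7) = +0.377964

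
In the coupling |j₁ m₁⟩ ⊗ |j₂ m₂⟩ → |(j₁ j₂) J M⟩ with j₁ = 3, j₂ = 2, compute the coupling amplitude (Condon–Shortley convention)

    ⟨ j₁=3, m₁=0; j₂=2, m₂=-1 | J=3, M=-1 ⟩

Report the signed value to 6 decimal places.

-0.182574  (= −√(1/30))

j₁+j₂−J=2  J+j₁−j₂=4  J−j₁+j₂=2  j₁+j₂+J+1=9
(j₁±m₁, j₂±m₂, J±M) = (3,3,1,3,2,4)
P² = 96/5
sum k=0..1:
  [0] +1/12 = 1/12
  [1] −1/8 = -1/8
S = -1/24
C² = P²·S² = 1/30 ; C = -0.182574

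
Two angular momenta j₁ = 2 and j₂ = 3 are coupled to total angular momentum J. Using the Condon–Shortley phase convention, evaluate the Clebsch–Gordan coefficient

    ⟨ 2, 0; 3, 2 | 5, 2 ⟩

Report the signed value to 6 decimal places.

j₁+j₂−J=0  J+j₁−j₂=4  J−j₁+j₂=6  j₁+j₂+J+1=11
(j₁±m₁, j₂±m₂, J±M) = (2,2,5,1,7,3)
P² = 69120
sum k=0..0:
  [0] +1/480 = 1/480
S = 1/480
C² = P²·S² = 3/10 ; C = +0.547723

+0.547723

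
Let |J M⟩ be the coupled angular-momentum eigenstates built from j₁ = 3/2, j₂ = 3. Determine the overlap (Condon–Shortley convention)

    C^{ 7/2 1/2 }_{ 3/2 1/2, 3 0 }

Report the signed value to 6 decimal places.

j₁+j₂−J=1  J+j₁−j₂=2  J−j₁+j₂=5  j₁+j₂+J+1=9
(j₁±m₁, j₂±m₂, J±M) = (2,1,3,3,4,3)
P² = 384/7
sum k=0..1:
  [0] +1/12 = 1/12
  [1] −1/24 = -1/24
S = 1/24
C² = P²·S² = 2/21 ; C = +0.308607

+√(2/21) ≈ +0.308607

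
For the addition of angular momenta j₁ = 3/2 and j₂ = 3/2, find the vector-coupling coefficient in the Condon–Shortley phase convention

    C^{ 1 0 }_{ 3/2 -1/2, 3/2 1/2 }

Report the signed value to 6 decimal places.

-0.223607

j₁+j₂−J=2  J+j₁−j₂=1  J−j₁+j₂=1  j₁+j₂+J+1=5
(j₁±m₁, j₂±m₂, J±M) = (1,2,2,1,1,1)
P² = 1/5
sum k=1..2:
  [1] −1/1 = -1
  [2] +1/2 = 1/2
S = -1/2
C² = P²·S² = 1/20 ; C = -0.223607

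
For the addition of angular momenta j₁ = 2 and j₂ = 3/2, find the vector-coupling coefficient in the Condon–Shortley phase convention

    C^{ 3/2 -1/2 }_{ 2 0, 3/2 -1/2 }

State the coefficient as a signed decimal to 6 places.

−√(1/5) = -0.447214

triangle: 2!·2!·1!/6! = 4/720
(j±m)!: 2!·2!·1!·2!·1!·2! = 16
prefactor² = (2J+1)·Δ·N² = 16/45
  k=0: +1/(0!·2!·2!·1!·0!·0!) = 1/4
  k=1: −1/(1!·1!·1!·0!·1!·1!) = -1
Σ = -3/4  ⇒  CG² = 16/45·(-3/4)² = 1/5
CG = −√(1/5) = -0.447214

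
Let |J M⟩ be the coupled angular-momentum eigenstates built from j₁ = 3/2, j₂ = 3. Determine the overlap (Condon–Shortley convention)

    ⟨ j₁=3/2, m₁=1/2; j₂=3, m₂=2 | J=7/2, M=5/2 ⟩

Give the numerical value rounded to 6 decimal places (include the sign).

-0.377964

j₁+j₂−J=1  J+j₁−j₂=2  J−j₁+j₂=5  j₁+j₂+J+1=9
(j₁±m₁, j₂±m₂, J±M) = (2,1,5,1,6,1)
P² = 6400/7
sum k=0..1:
  [0] +1/120 = 1/120
  [1] −1/48 = -1/48
S = -1/80
C² = P²·S² = 1/7 ; C = -0.377964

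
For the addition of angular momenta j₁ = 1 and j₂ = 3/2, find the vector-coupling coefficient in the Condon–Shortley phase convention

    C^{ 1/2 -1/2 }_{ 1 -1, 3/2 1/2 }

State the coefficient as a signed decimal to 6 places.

+0.408248  (= +√(1/6))

j₁+j₂−J=2  J+j₁−j₂=0  J−j₁+j₂=1  j₁+j₂+J+1=4
(j₁±m₁, j₂±m₂, J±M) = (0,2,2,1,0,1)
P² = 2/3
sum k=2..2:
  [2] +1/2 = 1/2
S = 1/2
C² = P²·S² = 1/6 ; C = +0.408248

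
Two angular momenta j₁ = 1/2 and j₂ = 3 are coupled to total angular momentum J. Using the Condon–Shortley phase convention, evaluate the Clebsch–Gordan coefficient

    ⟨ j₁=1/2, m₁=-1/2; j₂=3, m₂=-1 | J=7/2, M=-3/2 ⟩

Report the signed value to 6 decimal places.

+√(5/7) ≈ +0.845154

j₁+j₂−J=0  J+j₁−j₂=1  J−j₁+j₂=6  j₁+j₂+J+1=8
(j₁±m₁, j₂±m₂, J±M) = (0,1,2,4,2,5)
P² = 11520/7
sum k=0..0:
  [0] +1/48 = 1/48
S = 1/48
C² = P²·S² = 5/7 ; C = +0.845154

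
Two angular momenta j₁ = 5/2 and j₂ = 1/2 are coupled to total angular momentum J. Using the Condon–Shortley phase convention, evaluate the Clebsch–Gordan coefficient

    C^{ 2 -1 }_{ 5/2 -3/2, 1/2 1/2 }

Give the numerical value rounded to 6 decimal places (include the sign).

√[5·1!4!0!/6! · 1!4!1!0!1!3!] = √(24)
  +(−1)^1/∏(1,0,3,0,1,0)! = -1/6  (running -1/6)
⟨..|..⟩ = √(24)·(-1/6) = -0.816497

-0.816497  (= −√(2/3))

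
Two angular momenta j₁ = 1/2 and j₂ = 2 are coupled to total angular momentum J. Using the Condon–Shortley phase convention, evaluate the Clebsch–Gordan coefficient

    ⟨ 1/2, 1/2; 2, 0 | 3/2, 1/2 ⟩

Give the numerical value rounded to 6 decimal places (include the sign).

j₁+j₂−J=1  J+j₁−j₂=0  J−j₁+j₂=3  j₁+j₂+J+1=5
(j₁±m₁, j₂±m₂, J±M) = (1,0,2,2,2,1)
P² = 8/5
sum k=0..0:
  [0] +1/2 = 1/2
S = 1/2
C² = P²·S² = 2/5 ; C = +0.632456

+√(2/5) ≈ +0.632456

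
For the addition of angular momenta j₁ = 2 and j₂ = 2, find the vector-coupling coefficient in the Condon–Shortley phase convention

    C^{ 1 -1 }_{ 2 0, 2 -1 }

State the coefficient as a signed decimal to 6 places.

√[3·3!1!1!/6! · 2!2!1!3!0!2!] = √(6/5)
  +(−1)^1/∏(1,2,1,0,0,1)! = -1/2  (running -1/2)
⟨..|..⟩ = √(6/5)·(-1/2) = -0.547723

−√(3/10) ≈ -0.547723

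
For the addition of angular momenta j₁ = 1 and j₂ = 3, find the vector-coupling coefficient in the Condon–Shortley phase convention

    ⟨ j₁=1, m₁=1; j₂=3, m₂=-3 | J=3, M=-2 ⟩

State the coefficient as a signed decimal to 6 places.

+√(1/4) = +0.500000

√[7·1!1!5!/8! · 2!0!0!6!1!5!] = √(3600)
  +(−1)^0/∏(0,1,0,0,1,5)! = 1/120  (running 1/120)
⟨..|..⟩ = √(3600)·(1/120) = +0.500000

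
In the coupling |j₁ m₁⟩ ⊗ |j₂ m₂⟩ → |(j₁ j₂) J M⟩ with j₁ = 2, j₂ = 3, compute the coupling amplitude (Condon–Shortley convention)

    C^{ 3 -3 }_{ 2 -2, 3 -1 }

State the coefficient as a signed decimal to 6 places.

+0.408248

triangle: 2!·2!·4!/9! = 96/362880
(j±m)!: 0!·4!·2!·4!·0!·6! = 829440
prefactor² = (2J+1)·Δ·N² = 1536
  k=2: +1/(2!·0!·2!·0!·0!·4!) = 1/96
Σ = 1/96  ⇒  CG² = 1536·1/96² = 1/6
CG = +√(1/6) = +0.408248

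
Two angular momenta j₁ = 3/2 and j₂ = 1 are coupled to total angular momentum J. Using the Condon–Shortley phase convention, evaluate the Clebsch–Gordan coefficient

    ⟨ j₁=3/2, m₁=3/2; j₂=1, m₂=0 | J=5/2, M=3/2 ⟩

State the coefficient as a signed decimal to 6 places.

triangle: 0!*3!*2!/6! = 12/720
(j±m)!: 3!*0!*1!*1!*4!*1! = 144
prefactor² = (2J+1)*Δ*N² = 72/5
  k=0: +1/(0!*0!*0!*1!*3!*1!) = 1/6
Σ = 1/6  ⇒  CG² = 72/5*1/6² = 2/5
CG = +√(2/5) = +0.632456

+√(2/5) = +0.632456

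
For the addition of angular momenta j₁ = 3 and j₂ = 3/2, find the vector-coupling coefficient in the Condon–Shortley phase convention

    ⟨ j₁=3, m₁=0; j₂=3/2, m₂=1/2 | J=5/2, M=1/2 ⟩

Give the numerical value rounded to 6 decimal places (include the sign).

−√(6/35) = -0.414039

j₁+j₂−J=2  J+j₁−j₂=4  J−j₁+j₂=1  j₁+j₂+J+1=8
(j₁±m₁, j₂±m₂, J±M) = (3,3,2,1,3,2)
P² = 216/35
sum k=1..2:
  [1] −1/4 = -1/4
  [2] +1/12 = 1/12
S = -1/6
C² = P²·S² = 6/35 ; C = -0.414039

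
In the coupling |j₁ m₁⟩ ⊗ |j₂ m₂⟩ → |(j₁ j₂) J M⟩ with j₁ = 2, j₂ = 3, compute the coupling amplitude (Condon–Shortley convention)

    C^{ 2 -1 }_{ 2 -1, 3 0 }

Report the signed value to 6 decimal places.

+0.534522  (= +√(2/7))

j₁+j₂−J=3  J+j₁−j₂=1  J−j₁+j₂=3  j₁+j₂+J+1=8
(j₁±m₁, j₂±m₂, J±M) = (1,3,3,3,1,3)
P² = 81/14
sum k=2..3:
  [2] +1/4 = 1/4
  [3] −1/36 = -1/36
S = 2/9
C² = P²·S² = 2/7 ; C = +0.534522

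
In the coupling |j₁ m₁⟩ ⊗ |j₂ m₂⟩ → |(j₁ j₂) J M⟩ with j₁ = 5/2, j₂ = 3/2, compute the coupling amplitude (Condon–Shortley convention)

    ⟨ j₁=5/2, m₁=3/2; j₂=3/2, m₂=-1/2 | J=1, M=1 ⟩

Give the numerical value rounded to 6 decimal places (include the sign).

-0.547723  (= −√(3/10))

√[3·3!2!0!/6! · 4!1!1!2!2!0!] = √(24/5)
  +(−1)^1/∏(1,2,0,0,2,0)! = -1/4  (running -1/4)
⟨..|..⟩ = √(24/5)·(-1/4) = -0.547723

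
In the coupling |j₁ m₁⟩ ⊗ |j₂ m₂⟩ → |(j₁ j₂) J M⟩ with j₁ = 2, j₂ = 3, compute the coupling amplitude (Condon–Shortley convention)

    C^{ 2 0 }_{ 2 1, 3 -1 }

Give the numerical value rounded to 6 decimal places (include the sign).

√[5·3!1!3!/8! · 3!1!2!4!2!2!] = √(36/7)
  +(−1)^0/∏(0,3,1,2,0,1)! = 1/12  (running 1/12)
  +(−1)^1/∏(1,2,0,1,1,2)! = -1/4  (running -1/6)
⟨..|..⟩ = √(36/7)·(-1/6) = -0.377964

-0.377964  (= −√(1/7))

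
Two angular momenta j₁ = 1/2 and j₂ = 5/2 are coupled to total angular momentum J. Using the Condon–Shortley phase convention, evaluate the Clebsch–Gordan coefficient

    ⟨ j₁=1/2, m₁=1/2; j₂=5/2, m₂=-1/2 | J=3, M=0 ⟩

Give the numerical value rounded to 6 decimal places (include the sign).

+√(1/2) = +0.707107

√[7·0!1!5!/7! · 1!0!2!3!3!3!] = √(72)
  +(−1)^0/∏(0,0,0,2,1,3)! = 1/12  (running 1/12)
⟨..|..⟩ = √(72)·(1/12) = +0.707107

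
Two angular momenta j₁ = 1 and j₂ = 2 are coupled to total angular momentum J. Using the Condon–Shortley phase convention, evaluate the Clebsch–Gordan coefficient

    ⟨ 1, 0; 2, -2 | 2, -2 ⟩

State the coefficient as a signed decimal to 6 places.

+√(2/3) = +0.816497

√[5·1!1!3!/6! · 1!1!0!4!0!4!] = √(24)
  +(−1)^0/∏(0,1,1,0,0,3)! = 1/6  (running 1/6)
⟨..|..⟩ = √(24)·(1/6) = +0.816497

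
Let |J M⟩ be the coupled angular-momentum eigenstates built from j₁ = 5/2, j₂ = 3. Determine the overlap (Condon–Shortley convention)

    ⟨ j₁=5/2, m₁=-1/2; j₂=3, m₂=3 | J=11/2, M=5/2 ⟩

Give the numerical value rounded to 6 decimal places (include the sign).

+√(2/33) = +0.246183

triangle: 0!·5!·6!/12! = 86400/479001600
(j±m)!: 2!·3!·6!·0!·8!·3! = 2090188800
prefactor² = (2J+1)·Δ·N² = 49766400/11
  k=0: +1/(0!·0!·3!·6!·2!·0!) = 1/8640
Σ = 1/8640  ⇒  CG² = 49766400/11·1/8640² = 2/33
CG = +√(2/33) = +0.246183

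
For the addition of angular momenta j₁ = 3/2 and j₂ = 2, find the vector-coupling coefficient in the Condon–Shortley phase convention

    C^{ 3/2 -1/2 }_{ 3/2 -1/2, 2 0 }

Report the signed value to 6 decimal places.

triangle: 2!×1!×2!/6! = 4/720
(j±m)!: 1!×2!×2!×2!×1!×2! = 16
prefactor² = (2J+1)×Δ×N² = 16/45
  k=1: −1/(1!×1!×1!×1!×0!×1!) = -1
  k=2: +1/(2!×0!×0!×0!×1!×2!) = 1/4
Σ = -3/4  ⇒  CG² = 16/45×(-3/4)² = 1/5
CG = −√(1/5) = -0.447214

−√(1/5) ≈ -0.447214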